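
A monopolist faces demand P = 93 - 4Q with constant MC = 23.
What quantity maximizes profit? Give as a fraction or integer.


TR = P*Q = (93 - 4Q)Q = 93Q - 4Q^2
MR = dTR/dQ = 93 - 8Q
Set MR = MC:
93 - 8Q = 23
70 = 8Q
Q* = 70/8 = 35/4

35/4


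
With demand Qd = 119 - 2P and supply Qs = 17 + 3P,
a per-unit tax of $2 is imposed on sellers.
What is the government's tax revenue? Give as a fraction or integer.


With tax on sellers, new supply: Qs' = 17 + 3(P - 2)
= 11 + 3P
New equilibrium quantity:
Q_new = 379/5
Tax revenue = tax * Q_new = 2 * 379/5 = 758/5

758/5


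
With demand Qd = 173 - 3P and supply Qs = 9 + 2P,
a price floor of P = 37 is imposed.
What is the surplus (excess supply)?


At P = 37:
Qd = 173 - 3*37 = 62
Qs = 9 + 2*37 = 83
Surplus = Qs - Qd = 83 - 62 = 21

21


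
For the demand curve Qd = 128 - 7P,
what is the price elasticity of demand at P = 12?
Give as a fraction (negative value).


dQ/dP = -7
At P = 12: Q = 128 - 7*12 = 44
E = (dQ/dP)(P/Q) = (-7)(12/44) = -21/11

-21/11


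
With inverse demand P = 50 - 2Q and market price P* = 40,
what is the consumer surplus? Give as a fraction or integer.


Maximum willingness to pay (at Q=0): P_max = 50
Quantity demanded at P* = 40:
Q* = (50 - 40)/2 = 5
CS = (1/2) * Q* * (P_max - P*)
CS = (1/2) * 5 * (50 - 40)
CS = (1/2) * 5 * 10 = 25

25


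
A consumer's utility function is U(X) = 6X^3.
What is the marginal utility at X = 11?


MU = dU/dX = 6*3*X^(3-1)
MU = 18*X^2
At X = 11:
MU = 18 * 11^2
MU = 18 * 121 = 2178

2178


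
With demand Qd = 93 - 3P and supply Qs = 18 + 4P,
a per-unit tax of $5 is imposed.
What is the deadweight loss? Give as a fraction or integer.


Pre-tax equilibrium quantity: Q* = 426/7
Post-tax equilibrium quantity: Q_tax = 366/7
Reduction in quantity: Q* - Q_tax = 60/7
DWL = (1/2) * tax * (Q* - Q_tax)
DWL = (1/2) * 5 * 60/7 = 150/7

150/7


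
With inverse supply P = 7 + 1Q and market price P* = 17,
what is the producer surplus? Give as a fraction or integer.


Minimum supply price (at Q=0): P_min = 7
Quantity supplied at P* = 17:
Q* = (17 - 7)/1 = 10
PS = (1/2) * Q* * (P* - P_min)
PS = (1/2) * 10 * (17 - 7)
PS = (1/2) * 10 * 10 = 50

50


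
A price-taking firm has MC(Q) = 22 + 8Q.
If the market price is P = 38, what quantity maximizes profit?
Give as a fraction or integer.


In perfect competition, profit is maximized where P = MC.
38 = 22 + 8Q
16 = 8Q
Q* = 16/8 = 2

2


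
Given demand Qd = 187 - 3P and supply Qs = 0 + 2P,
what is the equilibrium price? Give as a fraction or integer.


At equilibrium, Qd = Qs.
187 - 3P = 0 + 2P
187 - 0 = 3P + 2P
187 = 5P
P* = 187/5 = 187/5

187/5


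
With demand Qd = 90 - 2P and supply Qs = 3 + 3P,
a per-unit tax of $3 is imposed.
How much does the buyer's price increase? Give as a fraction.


With a per-unit tax, the buyer's price increase depends on relative slopes.
Supply slope: d = 3, Demand slope: b = 2
Buyer's price increase = d * tax / (b + d)
= 3 * 3 / (2 + 3)
= 9 / 5 = 9/5

9/5


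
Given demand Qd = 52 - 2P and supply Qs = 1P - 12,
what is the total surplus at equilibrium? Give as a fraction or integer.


Find equilibrium: 52 - 2P = 1P - 12
52 + 12 = 3P
P* = 64/3 = 64/3
Q* = 1*64/3 - 12 = 28/3
Inverse demand: P = 26 - Q/2, so P_max = 26
Inverse supply: P = 12 + Q/1, so P_min = 12
CS = (1/2) * 28/3 * (26 - 64/3) = 196/9
PS = (1/2) * 28/3 * (64/3 - 12) = 392/9
TS = CS + PS = 196/9 + 392/9 = 196/3

196/3


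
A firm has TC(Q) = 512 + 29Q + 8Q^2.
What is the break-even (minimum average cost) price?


AC(Q) = 512/Q + 29 + 8Q
To minimize: dAC/dQ = -512/Q^2 + 8 = 0
Q^2 = 512/8 = 64
Q* = 8
Min AC = 512/8 + 29 + 8*8
Min AC = 64 + 29 + 64 = 157

157


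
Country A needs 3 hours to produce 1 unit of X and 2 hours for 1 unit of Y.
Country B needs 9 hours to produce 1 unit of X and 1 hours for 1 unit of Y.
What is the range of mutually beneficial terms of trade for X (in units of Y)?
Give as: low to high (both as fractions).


Opportunity cost of X for Country A = hours_X / hours_Y = 3/2 = 3/2 units of Y
Opportunity cost of X for Country B = hours_X / hours_Y = 9/1 = 9 units of Y
Terms of trade must be between the two opportunity costs.
Range: 3/2 to 9

3/2 to 9


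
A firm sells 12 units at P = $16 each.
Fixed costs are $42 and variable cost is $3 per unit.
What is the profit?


Total Revenue = P * Q = 16 * 12 = $192
Total Cost = FC + VC*Q = 42 + 3*12 = $78
Profit = TR - TC = 192 - 78 = $114

$114


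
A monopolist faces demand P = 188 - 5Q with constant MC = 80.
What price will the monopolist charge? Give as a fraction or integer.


MR = 188 - 10Q
Set MR = MC: 188 - 10Q = 80
Q* = 54/5
Substitute into demand:
P* = 188 - 5*54/5 = 134

134


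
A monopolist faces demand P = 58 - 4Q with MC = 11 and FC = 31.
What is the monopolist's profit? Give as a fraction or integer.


MR = MC: 58 - 8Q = 11
Q* = 47/8
P* = 58 - 4*47/8 = 69/2
Profit = (P* - MC)*Q* - FC
= (69/2 - 11)*47/8 - 31
= 47/2*47/8 - 31
= 2209/16 - 31 = 1713/16

1713/16


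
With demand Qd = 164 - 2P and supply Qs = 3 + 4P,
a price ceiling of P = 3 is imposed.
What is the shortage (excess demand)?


At P = 3:
Qd = 164 - 2*3 = 158
Qs = 3 + 4*3 = 15
Shortage = Qd - Qs = 158 - 15 = 143

143


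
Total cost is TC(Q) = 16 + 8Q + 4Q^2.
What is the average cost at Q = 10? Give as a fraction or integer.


TC(10) = 16 + 8*10 + 4*10^2
TC(10) = 16 + 80 + 400 = 496
AC = TC/Q = 496/10 = 248/5

248/5


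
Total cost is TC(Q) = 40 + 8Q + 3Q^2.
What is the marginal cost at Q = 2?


MC = dTC/dQ = 8 + 2*3*Q
At Q = 2:
MC = 8 + 6*2
MC = 8 + 12 = 20

20


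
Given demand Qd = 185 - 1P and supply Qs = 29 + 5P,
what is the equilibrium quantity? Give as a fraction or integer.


First find equilibrium price:
185 - 1P = 29 + 5P
P* = 156/6 = 26
Then substitute into demand:
Q* = 185 - 1 * 26 = 159

159


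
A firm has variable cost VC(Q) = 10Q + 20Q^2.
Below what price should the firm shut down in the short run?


AVC(Q) = VC(Q)/Q = 10 + 20Q
AVC is increasing in Q, so minimum AVC is at Q -> 0+.
Min AVC = 10
The firm should shut down if P < 10.

10


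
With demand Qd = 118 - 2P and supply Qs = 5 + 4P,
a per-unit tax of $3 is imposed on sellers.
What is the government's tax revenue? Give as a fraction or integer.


With tax on sellers, new supply: Qs' = 5 + 4(P - 3)
= 4P - 7
New equilibrium quantity:
Q_new = 229/3
Tax revenue = tax * Q_new = 3 * 229/3 = 229

229


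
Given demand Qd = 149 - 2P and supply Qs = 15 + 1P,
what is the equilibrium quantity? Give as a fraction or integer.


First find equilibrium price:
149 - 2P = 15 + 1P
P* = 134/3 = 134/3
Then substitute into demand:
Q* = 149 - 2 * 134/3 = 179/3

179/3


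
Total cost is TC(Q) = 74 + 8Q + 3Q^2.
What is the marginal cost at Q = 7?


MC = dTC/dQ = 8 + 2*3*Q
At Q = 7:
MC = 8 + 6*7
MC = 8 + 42 = 50

50


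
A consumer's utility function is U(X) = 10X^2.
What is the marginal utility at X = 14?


MU = dU/dX = 10*2*X^(2-1)
MU = 20*X^1
At X = 14:
MU = 20 * 14^1
MU = 20 * 14 = 280

280


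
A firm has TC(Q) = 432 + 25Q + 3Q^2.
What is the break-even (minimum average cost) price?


AC(Q) = 432/Q + 25 + 3Q
To minimize: dAC/dQ = -432/Q^2 + 3 = 0
Q^2 = 432/3 = 144
Q* = 12
Min AC = 432/12 + 25 + 3*12
Min AC = 36 + 25 + 36 = 97

97


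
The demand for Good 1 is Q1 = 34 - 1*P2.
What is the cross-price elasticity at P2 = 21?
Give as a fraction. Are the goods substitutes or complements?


dQ1/dP2 = -1
At P2 = 21: Q1 = 34 - 1*21 = 13
Exy = (dQ1/dP2)(P2/Q1) = -1 * 21 / 13 = -21/13
Since Exy < 0, the goods are complements.

-21/13 (complements)


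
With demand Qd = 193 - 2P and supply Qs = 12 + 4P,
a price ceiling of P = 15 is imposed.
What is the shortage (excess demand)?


At P = 15:
Qd = 193 - 2*15 = 163
Qs = 12 + 4*15 = 72
Shortage = Qd - Qs = 163 - 72 = 91

91


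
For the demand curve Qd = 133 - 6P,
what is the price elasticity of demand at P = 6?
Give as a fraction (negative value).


dQ/dP = -6
At P = 6: Q = 133 - 6*6 = 97
E = (dQ/dP)(P/Q) = (-6)(6/97) = -36/97

-36/97


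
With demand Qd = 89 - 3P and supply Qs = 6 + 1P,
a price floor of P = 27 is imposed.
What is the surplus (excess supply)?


At P = 27:
Qd = 89 - 3*27 = 8
Qs = 6 + 1*27 = 33
Surplus = Qs - Qd = 33 - 8 = 25

25


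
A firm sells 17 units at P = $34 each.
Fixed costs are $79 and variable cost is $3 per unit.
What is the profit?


Total Revenue = P * Q = 34 * 17 = $578
Total Cost = FC + VC*Q = 79 + 3*17 = $130
Profit = TR - TC = 578 - 130 = $448

$448


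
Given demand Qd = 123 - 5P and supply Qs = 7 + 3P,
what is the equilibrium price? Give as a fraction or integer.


At equilibrium, Qd = Qs.
123 - 5P = 7 + 3P
123 - 7 = 5P + 3P
116 = 8P
P* = 116/8 = 29/2

29/2


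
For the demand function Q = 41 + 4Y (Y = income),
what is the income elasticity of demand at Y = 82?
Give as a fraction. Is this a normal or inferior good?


dQ/dY = 4
At Y = 82: Q = 41 + 4*82 = 369
Ey = (dQ/dY)(Y/Q) = 4 * 82 / 369 = 8/9
Since Ey > 0, this is a normal good.

8/9 (normal good)


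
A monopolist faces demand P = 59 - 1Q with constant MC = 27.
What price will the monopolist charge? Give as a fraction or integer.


MR = 59 - 2Q
Set MR = MC: 59 - 2Q = 27
Q* = 16
Substitute into demand:
P* = 59 - 1*16 = 43

43


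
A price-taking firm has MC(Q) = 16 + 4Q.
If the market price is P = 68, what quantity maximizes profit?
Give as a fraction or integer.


In perfect competition, profit is maximized where P = MC.
68 = 16 + 4Q
52 = 4Q
Q* = 52/4 = 13

13


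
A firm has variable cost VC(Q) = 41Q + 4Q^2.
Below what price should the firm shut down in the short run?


AVC(Q) = VC(Q)/Q = 41 + 4Q
AVC is increasing in Q, so minimum AVC is at Q -> 0+.
Min AVC = 41
The firm should shut down if P < 41.

41


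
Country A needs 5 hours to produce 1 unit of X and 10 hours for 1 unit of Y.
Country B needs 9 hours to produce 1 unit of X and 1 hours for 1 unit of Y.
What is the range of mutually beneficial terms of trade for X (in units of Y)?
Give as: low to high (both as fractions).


Opportunity cost of X for Country A = hours_X / hours_Y = 5/10 = 1/2 units of Y
Opportunity cost of X for Country B = hours_X / hours_Y = 9/1 = 9 units of Y
Terms of trade must be between the two opportunity costs.
Range: 1/2 to 9

1/2 to 9


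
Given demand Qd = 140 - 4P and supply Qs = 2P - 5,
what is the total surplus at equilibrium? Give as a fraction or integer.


Find equilibrium: 140 - 4P = 2P - 5
140 + 5 = 6P
P* = 145/6 = 145/6
Q* = 2*145/6 - 5 = 130/3
Inverse demand: P = 35 - Q/4, so P_max = 35
Inverse supply: P = 5/2 + Q/2, so P_min = 5/2
CS = (1/2) * 130/3 * (35 - 145/6) = 4225/18
PS = (1/2) * 130/3 * (145/6 - 5/2) = 4225/9
TS = CS + PS = 4225/18 + 4225/9 = 4225/6

4225/6


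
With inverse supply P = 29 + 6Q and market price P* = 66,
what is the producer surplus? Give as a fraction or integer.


Minimum supply price (at Q=0): P_min = 29
Quantity supplied at P* = 66:
Q* = (66 - 29)/6 = 37/6
PS = (1/2) * Q* * (P* - P_min)
PS = (1/2) * 37/6 * (66 - 29)
PS = (1/2) * 37/6 * 37 = 1369/12

1369/12


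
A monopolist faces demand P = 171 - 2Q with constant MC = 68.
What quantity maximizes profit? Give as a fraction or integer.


TR = P*Q = (171 - 2Q)Q = 171Q - 2Q^2
MR = dTR/dQ = 171 - 4Q
Set MR = MC:
171 - 4Q = 68
103 = 4Q
Q* = 103/4 = 103/4

103/4


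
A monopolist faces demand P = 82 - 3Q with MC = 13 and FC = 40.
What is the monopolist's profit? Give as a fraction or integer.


MR = MC: 82 - 6Q = 13
Q* = 23/2
P* = 82 - 3*23/2 = 95/2
Profit = (P* - MC)*Q* - FC
= (95/2 - 13)*23/2 - 40
= 69/2*23/2 - 40
= 1587/4 - 40 = 1427/4

1427/4


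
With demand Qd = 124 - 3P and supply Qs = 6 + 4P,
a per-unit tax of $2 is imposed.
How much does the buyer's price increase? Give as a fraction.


With a per-unit tax, the buyer's price increase depends on relative slopes.
Supply slope: d = 4, Demand slope: b = 3
Buyer's price increase = d * tax / (b + d)
= 4 * 2 / (3 + 4)
= 8 / 7 = 8/7

8/7


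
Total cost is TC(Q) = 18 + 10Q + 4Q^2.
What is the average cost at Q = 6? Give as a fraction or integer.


TC(6) = 18 + 10*6 + 4*6^2
TC(6) = 18 + 60 + 144 = 222
AC = TC/Q = 222/6 = 37

37


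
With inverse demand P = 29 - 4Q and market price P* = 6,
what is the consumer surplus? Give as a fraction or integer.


Maximum willingness to pay (at Q=0): P_max = 29
Quantity demanded at P* = 6:
Q* = (29 - 6)/4 = 23/4
CS = (1/2) * Q* * (P_max - P*)
CS = (1/2) * 23/4 * (29 - 6)
CS = (1/2) * 23/4 * 23 = 529/8

529/8


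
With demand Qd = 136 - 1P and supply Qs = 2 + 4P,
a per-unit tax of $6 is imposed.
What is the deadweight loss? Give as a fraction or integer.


Pre-tax equilibrium quantity: Q* = 546/5
Post-tax equilibrium quantity: Q_tax = 522/5
Reduction in quantity: Q* - Q_tax = 24/5
DWL = (1/2) * tax * (Q* - Q_tax)
DWL = (1/2) * 6 * 24/5 = 72/5

72/5


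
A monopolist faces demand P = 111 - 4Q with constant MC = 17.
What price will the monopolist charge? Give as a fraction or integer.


MR = 111 - 8Q
Set MR = MC: 111 - 8Q = 17
Q* = 47/4
Substitute into demand:
P* = 111 - 4*47/4 = 64

64


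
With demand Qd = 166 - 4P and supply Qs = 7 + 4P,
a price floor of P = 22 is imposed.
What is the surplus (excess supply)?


At P = 22:
Qd = 166 - 4*22 = 78
Qs = 7 + 4*22 = 95
Surplus = Qs - Qd = 95 - 78 = 17

17


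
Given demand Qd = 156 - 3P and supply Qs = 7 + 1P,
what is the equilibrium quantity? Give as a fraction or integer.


First find equilibrium price:
156 - 3P = 7 + 1P
P* = 149/4 = 149/4
Then substitute into demand:
Q* = 156 - 3 * 149/4 = 177/4

177/4


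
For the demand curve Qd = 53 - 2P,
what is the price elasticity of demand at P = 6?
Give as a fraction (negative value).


dQ/dP = -2
At P = 6: Q = 53 - 2*6 = 41
E = (dQ/dP)(P/Q) = (-2)(6/41) = -12/41

-12/41


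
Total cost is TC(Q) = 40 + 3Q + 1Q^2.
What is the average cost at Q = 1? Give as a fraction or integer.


TC(1) = 40 + 3*1 + 1*1^2
TC(1) = 40 + 3 + 1 = 44
AC = TC/Q = 44/1 = 44

44


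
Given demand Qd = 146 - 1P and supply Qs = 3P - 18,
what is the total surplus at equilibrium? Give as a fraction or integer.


Find equilibrium: 146 - 1P = 3P - 18
146 + 18 = 4P
P* = 164/4 = 41
Q* = 3*41 - 18 = 105
Inverse demand: P = 146 - Q/1, so P_max = 146
Inverse supply: P = 6 + Q/3, so P_min = 6
CS = (1/2) * 105 * (146 - 41) = 11025/2
PS = (1/2) * 105 * (41 - 6) = 3675/2
TS = CS + PS = 11025/2 + 3675/2 = 7350

7350


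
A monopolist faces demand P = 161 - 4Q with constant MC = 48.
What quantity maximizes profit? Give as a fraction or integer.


TR = P*Q = (161 - 4Q)Q = 161Q - 4Q^2
MR = dTR/dQ = 161 - 8Q
Set MR = MC:
161 - 8Q = 48
113 = 8Q
Q* = 113/8 = 113/8

113/8


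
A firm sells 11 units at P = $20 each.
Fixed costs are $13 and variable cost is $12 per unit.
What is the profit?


Total Revenue = P * Q = 20 * 11 = $220
Total Cost = FC + VC*Q = 13 + 12*11 = $145
Profit = TR - TC = 220 - 145 = $75

$75


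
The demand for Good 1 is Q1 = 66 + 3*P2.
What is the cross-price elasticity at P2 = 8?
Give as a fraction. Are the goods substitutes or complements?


dQ1/dP2 = 3
At P2 = 8: Q1 = 66 + 3*8 = 90
Exy = (dQ1/dP2)(P2/Q1) = 3 * 8 / 90 = 4/15
Since Exy > 0, the goods are substitutes.

4/15 (substitutes)


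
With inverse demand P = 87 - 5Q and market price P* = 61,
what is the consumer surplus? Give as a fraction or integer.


Maximum willingness to pay (at Q=0): P_max = 87
Quantity demanded at P* = 61:
Q* = (87 - 61)/5 = 26/5
CS = (1/2) * Q* * (P_max - P*)
CS = (1/2) * 26/5 * (87 - 61)
CS = (1/2) * 26/5 * 26 = 338/5

338/5


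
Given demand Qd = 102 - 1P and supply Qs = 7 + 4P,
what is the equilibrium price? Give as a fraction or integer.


At equilibrium, Qd = Qs.
102 - 1P = 7 + 4P
102 - 7 = 1P + 4P
95 = 5P
P* = 95/5 = 19

19


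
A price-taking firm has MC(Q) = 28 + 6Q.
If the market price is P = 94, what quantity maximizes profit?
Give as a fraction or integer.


In perfect competition, profit is maximized where P = MC.
94 = 28 + 6Q
66 = 6Q
Q* = 66/6 = 11

11


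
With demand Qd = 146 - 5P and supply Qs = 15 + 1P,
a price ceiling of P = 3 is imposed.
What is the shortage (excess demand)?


At P = 3:
Qd = 146 - 5*3 = 131
Qs = 15 + 1*3 = 18
Shortage = Qd - Qs = 131 - 18 = 113

113


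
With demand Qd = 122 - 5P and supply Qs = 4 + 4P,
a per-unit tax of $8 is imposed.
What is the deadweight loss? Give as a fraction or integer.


Pre-tax equilibrium quantity: Q* = 508/9
Post-tax equilibrium quantity: Q_tax = 116/3
Reduction in quantity: Q* - Q_tax = 160/9
DWL = (1/2) * tax * (Q* - Q_tax)
DWL = (1/2) * 8 * 160/9 = 640/9

640/9


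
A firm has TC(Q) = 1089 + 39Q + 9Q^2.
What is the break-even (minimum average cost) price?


AC(Q) = 1089/Q + 39 + 9Q
To minimize: dAC/dQ = -1089/Q^2 + 9 = 0
Q^2 = 1089/9 = 121
Q* = 11
Min AC = 1089/11 + 39 + 9*11
Min AC = 99 + 39 + 99 = 237

237


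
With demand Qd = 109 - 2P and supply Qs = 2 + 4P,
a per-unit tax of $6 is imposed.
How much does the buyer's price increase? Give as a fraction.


With a per-unit tax, the buyer's price increase depends on relative slopes.
Supply slope: d = 4, Demand slope: b = 2
Buyer's price increase = d * tax / (b + d)
= 4 * 6 / (2 + 4)
= 24 / 6 = 4

4


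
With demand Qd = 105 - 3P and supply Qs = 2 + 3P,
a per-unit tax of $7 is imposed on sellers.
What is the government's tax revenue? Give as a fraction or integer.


With tax on sellers, new supply: Qs' = 2 + 3(P - 7)
= 3P - 19
New equilibrium quantity:
Q_new = 43
Tax revenue = tax * Q_new = 7 * 43 = 301

301


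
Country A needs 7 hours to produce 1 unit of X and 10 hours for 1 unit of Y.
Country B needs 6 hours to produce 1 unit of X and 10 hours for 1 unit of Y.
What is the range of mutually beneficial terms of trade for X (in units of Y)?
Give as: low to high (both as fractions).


Opportunity cost of X for Country A = hours_X / hours_Y = 7/10 = 7/10 units of Y
Opportunity cost of X for Country B = hours_X / hours_Y = 6/10 = 3/5 units of Y
Terms of trade must be between the two opportunity costs.
Range: 3/5 to 7/10

3/5 to 7/10


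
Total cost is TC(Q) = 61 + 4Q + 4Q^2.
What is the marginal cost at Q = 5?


MC = dTC/dQ = 4 + 2*4*Q
At Q = 5:
MC = 4 + 8*5
MC = 4 + 40 = 44

44


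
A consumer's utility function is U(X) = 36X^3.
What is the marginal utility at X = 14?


MU = dU/dX = 36*3*X^(3-1)
MU = 108*X^2
At X = 14:
MU = 108 * 14^2
MU = 108 * 196 = 21168

21168


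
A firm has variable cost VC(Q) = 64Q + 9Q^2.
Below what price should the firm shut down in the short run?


AVC(Q) = VC(Q)/Q = 64 + 9Q
AVC is increasing in Q, so minimum AVC is at Q -> 0+.
Min AVC = 64
The firm should shut down if P < 64.

64


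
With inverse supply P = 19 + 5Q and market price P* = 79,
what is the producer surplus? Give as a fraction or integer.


Minimum supply price (at Q=0): P_min = 19
Quantity supplied at P* = 79:
Q* = (79 - 19)/5 = 12
PS = (1/2) * Q* * (P* - P_min)
PS = (1/2) * 12 * (79 - 19)
PS = (1/2) * 12 * 60 = 360

360


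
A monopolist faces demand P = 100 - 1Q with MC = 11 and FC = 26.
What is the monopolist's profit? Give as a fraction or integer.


MR = MC: 100 - 2Q = 11
Q* = 89/2
P* = 100 - 1*89/2 = 111/2
Profit = (P* - MC)*Q* - FC
= (111/2 - 11)*89/2 - 26
= 89/2*89/2 - 26
= 7921/4 - 26 = 7817/4

7817/4


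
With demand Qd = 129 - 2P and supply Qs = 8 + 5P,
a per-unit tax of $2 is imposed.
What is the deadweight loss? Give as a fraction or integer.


Pre-tax equilibrium quantity: Q* = 661/7
Post-tax equilibrium quantity: Q_tax = 641/7
Reduction in quantity: Q* - Q_tax = 20/7
DWL = (1/2) * tax * (Q* - Q_tax)
DWL = (1/2) * 2 * 20/7 = 20/7

20/7


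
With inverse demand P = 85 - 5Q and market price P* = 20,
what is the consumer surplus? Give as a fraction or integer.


Maximum willingness to pay (at Q=0): P_max = 85
Quantity demanded at P* = 20:
Q* = (85 - 20)/5 = 13
CS = (1/2) * Q* * (P_max - P*)
CS = (1/2) * 13 * (85 - 20)
CS = (1/2) * 13 * 65 = 845/2

845/2


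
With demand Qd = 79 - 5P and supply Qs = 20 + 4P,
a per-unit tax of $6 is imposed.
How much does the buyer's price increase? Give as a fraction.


With a per-unit tax, the buyer's price increase depends on relative slopes.
Supply slope: d = 4, Demand slope: b = 5
Buyer's price increase = d * tax / (b + d)
= 4 * 6 / (5 + 4)
= 24 / 9 = 8/3

8/3


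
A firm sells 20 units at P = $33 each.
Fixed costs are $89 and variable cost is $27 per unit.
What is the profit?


Total Revenue = P * Q = 33 * 20 = $660
Total Cost = FC + VC*Q = 89 + 27*20 = $629
Profit = TR - TC = 660 - 629 = $31

$31


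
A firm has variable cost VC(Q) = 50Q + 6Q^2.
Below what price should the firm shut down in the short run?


AVC(Q) = VC(Q)/Q = 50 + 6Q
AVC is increasing in Q, so minimum AVC is at Q -> 0+.
Min AVC = 50
The firm should shut down if P < 50.

50


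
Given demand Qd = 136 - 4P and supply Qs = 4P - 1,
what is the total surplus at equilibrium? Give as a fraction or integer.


Find equilibrium: 136 - 4P = 4P - 1
136 + 1 = 8P
P* = 137/8 = 137/8
Q* = 4*137/8 - 1 = 135/2
Inverse demand: P = 34 - Q/4, so P_max = 34
Inverse supply: P = 1/4 + Q/4, so P_min = 1/4
CS = (1/2) * 135/2 * (34 - 137/8) = 18225/32
PS = (1/2) * 135/2 * (137/8 - 1/4) = 18225/32
TS = CS + PS = 18225/32 + 18225/32 = 18225/16

18225/16


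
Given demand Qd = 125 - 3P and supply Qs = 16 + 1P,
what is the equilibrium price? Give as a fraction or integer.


At equilibrium, Qd = Qs.
125 - 3P = 16 + 1P
125 - 16 = 3P + 1P
109 = 4P
P* = 109/4 = 109/4

109/4


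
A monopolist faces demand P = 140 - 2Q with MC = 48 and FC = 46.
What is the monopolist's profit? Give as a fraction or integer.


MR = MC: 140 - 4Q = 48
Q* = 23
P* = 140 - 2*23 = 94
Profit = (P* - MC)*Q* - FC
= (94 - 48)*23 - 46
= 46*23 - 46
= 1058 - 46 = 1012

1012


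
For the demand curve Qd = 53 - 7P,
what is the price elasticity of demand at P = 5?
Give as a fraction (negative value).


dQ/dP = -7
At P = 5: Q = 53 - 7*5 = 18
E = (dQ/dP)(P/Q) = (-7)(5/18) = -35/18

-35/18


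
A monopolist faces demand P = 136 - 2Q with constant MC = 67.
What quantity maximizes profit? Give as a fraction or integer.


TR = P*Q = (136 - 2Q)Q = 136Q - 2Q^2
MR = dTR/dQ = 136 - 4Q
Set MR = MC:
136 - 4Q = 67
69 = 4Q
Q* = 69/4 = 69/4

69/4


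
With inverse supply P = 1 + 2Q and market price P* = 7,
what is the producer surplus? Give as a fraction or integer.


Minimum supply price (at Q=0): P_min = 1
Quantity supplied at P* = 7:
Q* = (7 - 1)/2 = 3
PS = (1/2) * Q* * (P* - P_min)
PS = (1/2) * 3 * (7 - 1)
PS = (1/2) * 3 * 6 = 9

9


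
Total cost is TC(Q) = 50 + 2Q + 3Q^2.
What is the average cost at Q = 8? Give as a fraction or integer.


TC(8) = 50 + 2*8 + 3*8^2
TC(8) = 50 + 16 + 192 = 258
AC = TC/Q = 258/8 = 129/4

129/4


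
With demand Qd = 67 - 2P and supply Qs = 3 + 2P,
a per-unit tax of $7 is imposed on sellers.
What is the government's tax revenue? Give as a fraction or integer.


With tax on sellers, new supply: Qs' = 3 + 2(P - 7)
= 2P - 11
New equilibrium quantity:
Q_new = 28
Tax revenue = tax * Q_new = 7 * 28 = 196

196


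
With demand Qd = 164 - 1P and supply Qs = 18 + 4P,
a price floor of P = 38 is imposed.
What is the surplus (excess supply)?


At P = 38:
Qd = 164 - 1*38 = 126
Qs = 18 + 4*38 = 170
Surplus = Qs - Qd = 170 - 126 = 44

44


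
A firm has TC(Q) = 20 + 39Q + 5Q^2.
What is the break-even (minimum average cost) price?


AC(Q) = 20/Q + 39 + 5Q
To minimize: dAC/dQ = -20/Q^2 + 5 = 0
Q^2 = 20/5 = 4
Q* = 2
Min AC = 20/2 + 39 + 5*2
Min AC = 10 + 39 + 10 = 59

59


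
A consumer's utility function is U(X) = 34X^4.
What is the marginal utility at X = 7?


MU = dU/dX = 34*4*X^(4-1)
MU = 136*X^3
At X = 7:
MU = 136 * 7^3
MU = 136 * 343 = 46648

46648


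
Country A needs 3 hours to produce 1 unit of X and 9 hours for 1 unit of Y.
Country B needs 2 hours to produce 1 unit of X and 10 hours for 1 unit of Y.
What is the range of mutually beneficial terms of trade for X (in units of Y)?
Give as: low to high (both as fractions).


Opportunity cost of X for Country A = hours_X / hours_Y = 3/9 = 1/3 units of Y
Opportunity cost of X for Country B = hours_X / hours_Y = 2/10 = 1/5 units of Y
Terms of trade must be between the two opportunity costs.
Range: 1/5 to 1/3

1/5 to 1/3


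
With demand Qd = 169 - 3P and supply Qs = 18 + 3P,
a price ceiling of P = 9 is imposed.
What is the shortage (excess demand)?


At P = 9:
Qd = 169 - 3*9 = 142
Qs = 18 + 3*9 = 45
Shortage = Qd - Qs = 142 - 45 = 97

97


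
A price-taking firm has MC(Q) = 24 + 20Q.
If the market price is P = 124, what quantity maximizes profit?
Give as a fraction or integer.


In perfect competition, profit is maximized where P = MC.
124 = 24 + 20Q
100 = 20Q
Q* = 100/20 = 5

5


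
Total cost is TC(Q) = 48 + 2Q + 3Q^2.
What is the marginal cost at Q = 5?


MC = dTC/dQ = 2 + 2*3*Q
At Q = 5:
MC = 2 + 6*5
MC = 2 + 30 = 32

32


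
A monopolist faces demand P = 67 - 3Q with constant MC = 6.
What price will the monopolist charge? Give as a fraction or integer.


MR = 67 - 6Q
Set MR = MC: 67 - 6Q = 6
Q* = 61/6
Substitute into demand:
P* = 67 - 3*61/6 = 73/2

73/2


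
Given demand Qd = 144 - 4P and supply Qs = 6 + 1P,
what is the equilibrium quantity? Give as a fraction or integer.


First find equilibrium price:
144 - 4P = 6 + 1P
P* = 138/5 = 138/5
Then substitute into demand:
Q* = 144 - 4 * 138/5 = 168/5

168/5


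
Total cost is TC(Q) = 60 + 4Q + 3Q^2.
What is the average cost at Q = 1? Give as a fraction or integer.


TC(1) = 60 + 4*1 + 3*1^2
TC(1) = 60 + 4 + 3 = 67
AC = TC/Q = 67/1 = 67

67


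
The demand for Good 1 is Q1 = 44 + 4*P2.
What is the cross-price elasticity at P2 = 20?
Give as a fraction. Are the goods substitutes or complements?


dQ1/dP2 = 4
At P2 = 20: Q1 = 44 + 4*20 = 124
Exy = (dQ1/dP2)(P2/Q1) = 4 * 20 / 124 = 20/31
Since Exy > 0, the goods are substitutes.

20/31 (substitutes)


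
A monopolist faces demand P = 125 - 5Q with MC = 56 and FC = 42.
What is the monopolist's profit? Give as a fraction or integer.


MR = MC: 125 - 10Q = 56
Q* = 69/10
P* = 125 - 5*69/10 = 181/2
Profit = (P* - MC)*Q* - FC
= (181/2 - 56)*69/10 - 42
= 69/2*69/10 - 42
= 4761/20 - 42 = 3921/20

3921/20


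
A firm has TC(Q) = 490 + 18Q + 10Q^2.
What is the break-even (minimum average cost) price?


AC(Q) = 490/Q + 18 + 10Q
To minimize: dAC/dQ = -490/Q^2 + 10 = 0
Q^2 = 490/10 = 49
Q* = 7
Min AC = 490/7 + 18 + 10*7
Min AC = 70 + 18 + 70 = 158

158


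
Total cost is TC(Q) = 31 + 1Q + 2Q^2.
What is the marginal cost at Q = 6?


MC = dTC/dQ = 1 + 2*2*Q
At Q = 6:
MC = 1 + 4*6
MC = 1 + 24 = 25

25


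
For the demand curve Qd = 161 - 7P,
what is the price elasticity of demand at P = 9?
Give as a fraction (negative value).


dQ/dP = -7
At P = 9: Q = 161 - 7*9 = 98
E = (dQ/dP)(P/Q) = (-7)(9/98) = -9/14

-9/14


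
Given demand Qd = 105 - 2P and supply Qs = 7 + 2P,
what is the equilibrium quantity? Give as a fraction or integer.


First find equilibrium price:
105 - 2P = 7 + 2P
P* = 98/4 = 49/2
Then substitute into demand:
Q* = 105 - 2 * 49/2 = 56

56


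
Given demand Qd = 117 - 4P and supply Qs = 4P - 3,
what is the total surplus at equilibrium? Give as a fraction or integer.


Find equilibrium: 117 - 4P = 4P - 3
117 + 3 = 8P
P* = 120/8 = 15
Q* = 4*15 - 3 = 57
Inverse demand: P = 117/4 - Q/4, so P_max = 117/4
Inverse supply: P = 3/4 + Q/4, so P_min = 3/4
CS = (1/2) * 57 * (117/4 - 15) = 3249/8
PS = (1/2) * 57 * (15 - 3/4) = 3249/8
TS = CS + PS = 3249/8 + 3249/8 = 3249/4

3249/4


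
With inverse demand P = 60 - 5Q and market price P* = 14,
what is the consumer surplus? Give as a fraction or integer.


Maximum willingness to pay (at Q=0): P_max = 60
Quantity demanded at P* = 14:
Q* = (60 - 14)/5 = 46/5
CS = (1/2) * Q* * (P_max - P*)
CS = (1/2) * 46/5 * (60 - 14)
CS = (1/2) * 46/5 * 46 = 1058/5

1058/5


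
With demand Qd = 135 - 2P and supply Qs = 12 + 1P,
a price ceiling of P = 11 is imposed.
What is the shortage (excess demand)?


At P = 11:
Qd = 135 - 2*11 = 113
Qs = 12 + 1*11 = 23
Shortage = Qd - Qs = 113 - 23 = 90

90


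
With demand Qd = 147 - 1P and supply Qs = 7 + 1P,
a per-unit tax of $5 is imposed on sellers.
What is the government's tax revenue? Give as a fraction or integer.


With tax on sellers, new supply: Qs' = 7 + 1(P - 5)
= 2 + 1P
New equilibrium quantity:
Q_new = 149/2
Tax revenue = tax * Q_new = 5 * 149/2 = 745/2

745/2


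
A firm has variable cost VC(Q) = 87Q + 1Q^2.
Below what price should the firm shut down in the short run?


AVC(Q) = VC(Q)/Q = 87 + 1Q
AVC is increasing in Q, so minimum AVC is at Q -> 0+.
Min AVC = 87
The firm should shut down if P < 87.

87


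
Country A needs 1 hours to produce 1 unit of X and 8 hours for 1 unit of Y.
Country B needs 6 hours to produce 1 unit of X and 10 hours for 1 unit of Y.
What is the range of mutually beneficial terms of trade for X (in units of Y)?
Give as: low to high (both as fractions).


Opportunity cost of X for Country A = hours_X / hours_Y = 1/8 = 1/8 units of Y
Opportunity cost of X for Country B = hours_X / hours_Y = 6/10 = 3/5 units of Y
Terms of trade must be between the two opportunity costs.
Range: 1/8 to 3/5

1/8 to 3/5


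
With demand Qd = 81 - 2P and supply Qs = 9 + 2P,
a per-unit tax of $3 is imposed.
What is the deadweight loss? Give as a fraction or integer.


Pre-tax equilibrium quantity: Q* = 45
Post-tax equilibrium quantity: Q_tax = 42
Reduction in quantity: Q* - Q_tax = 3
DWL = (1/2) * tax * (Q* - Q_tax)
DWL = (1/2) * 3 * 3 = 9/2

9/2


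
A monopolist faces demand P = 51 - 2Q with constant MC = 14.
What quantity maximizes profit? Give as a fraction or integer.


TR = P*Q = (51 - 2Q)Q = 51Q - 2Q^2
MR = dTR/dQ = 51 - 4Q
Set MR = MC:
51 - 4Q = 14
37 = 4Q
Q* = 37/4 = 37/4

37/4


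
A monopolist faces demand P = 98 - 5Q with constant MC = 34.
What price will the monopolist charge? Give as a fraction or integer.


MR = 98 - 10Q
Set MR = MC: 98 - 10Q = 34
Q* = 32/5
Substitute into demand:
P* = 98 - 5*32/5 = 66

66


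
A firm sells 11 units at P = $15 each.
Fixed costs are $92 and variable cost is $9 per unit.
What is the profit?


Total Revenue = P * Q = 15 * 11 = $165
Total Cost = FC + VC*Q = 92 + 9*11 = $191
Profit = TR - TC = 165 - 191 = $-26

$-26


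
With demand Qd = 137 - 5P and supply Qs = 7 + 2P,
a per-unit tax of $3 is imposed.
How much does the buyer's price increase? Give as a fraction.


With a per-unit tax, the buyer's price increase depends on relative slopes.
Supply slope: d = 2, Demand slope: b = 5
Buyer's price increase = d * tax / (b + d)
= 2 * 3 / (5 + 2)
= 6 / 7 = 6/7

6/7


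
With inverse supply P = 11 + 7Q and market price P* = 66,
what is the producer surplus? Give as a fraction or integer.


Minimum supply price (at Q=0): P_min = 11
Quantity supplied at P* = 66:
Q* = (66 - 11)/7 = 55/7
PS = (1/2) * Q* * (P* - P_min)
PS = (1/2) * 55/7 * (66 - 11)
PS = (1/2) * 55/7 * 55 = 3025/14

3025/14


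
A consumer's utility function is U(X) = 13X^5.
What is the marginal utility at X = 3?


MU = dU/dX = 13*5*X^(5-1)
MU = 65*X^4
At X = 3:
MU = 65 * 3^4
MU = 65 * 81 = 5265

5265


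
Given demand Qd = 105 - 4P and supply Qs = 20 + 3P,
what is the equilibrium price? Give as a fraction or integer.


At equilibrium, Qd = Qs.
105 - 4P = 20 + 3P
105 - 20 = 4P + 3P
85 = 7P
P* = 85/7 = 85/7

85/7


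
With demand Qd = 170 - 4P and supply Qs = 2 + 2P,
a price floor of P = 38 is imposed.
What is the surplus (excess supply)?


At P = 38:
Qd = 170 - 4*38 = 18
Qs = 2 + 2*38 = 78
Surplus = Qs - Qd = 78 - 18 = 60

60


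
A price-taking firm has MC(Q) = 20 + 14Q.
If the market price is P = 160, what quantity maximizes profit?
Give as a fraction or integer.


In perfect competition, profit is maximized where P = MC.
160 = 20 + 14Q
140 = 14Q
Q* = 140/14 = 10

10


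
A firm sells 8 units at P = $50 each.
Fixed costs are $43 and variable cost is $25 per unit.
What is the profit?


Total Revenue = P * Q = 50 * 8 = $400
Total Cost = FC + VC*Q = 43 + 25*8 = $243
Profit = TR - TC = 400 - 243 = $157

$157


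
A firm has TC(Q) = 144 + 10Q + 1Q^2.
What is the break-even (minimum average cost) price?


AC(Q) = 144/Q + 10 + 1Q
To minimize: dAC/dQ = -144/Q^2 + 1 = 0
Q^2 = 144/1 = 144
Q* = 12
Min AC = 144/12 + 10 + 1*12
Min AC = 12 + 10 + 12 = 34

34


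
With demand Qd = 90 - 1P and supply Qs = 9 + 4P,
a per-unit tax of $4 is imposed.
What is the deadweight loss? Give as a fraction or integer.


Pre-tax equilibrium quantity: Q* = 369/5
Post-tax equilibrium quantity: Q_tax = 353/5
Reduction in quantity: Q* - Q_tax = 16/5
DWL = (1/2) * tax * (Q* - Q_tax)
DWL = (1/2) * 4 * 16/5 = 32/5

32/5


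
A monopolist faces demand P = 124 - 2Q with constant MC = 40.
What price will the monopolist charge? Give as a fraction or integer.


MR = 124 - 4Q
Set MR = MC: 124 - 4Q = 40
Q* = 21
Substitute into demand:
P* = 124 - 2*21 = 82

82


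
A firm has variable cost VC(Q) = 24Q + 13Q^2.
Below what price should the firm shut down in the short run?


AVC(Q) = VC(Q)/Q = 24 + 13Q
AVC is increasing in Q, so minimum AVC is at Q -> 0+.
Min AVC = 24
The firm should shut down if P < 24.

24


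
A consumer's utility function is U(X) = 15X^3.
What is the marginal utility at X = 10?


MU = dU/dX = 15*3*X^(3-1)
MU = 45*X^2
At X = 10:
MU = 45 * 10^2
MU = 45 * 100 = 4500

4500


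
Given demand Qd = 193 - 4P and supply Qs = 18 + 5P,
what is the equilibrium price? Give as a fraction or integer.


At equilibrium, Qd = Qs.
193 - 4P = 18 + 5P
193 - 18 = 4P + 5P
175 = 9P
P* = 175/9 = 175/9

175/9


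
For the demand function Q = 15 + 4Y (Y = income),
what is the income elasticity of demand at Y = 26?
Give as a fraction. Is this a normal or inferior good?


dQ/dY = 4
At Y = 26: Q = 15 + 4*26 = 119
Ey = (dQ/dY)(Y/Q) = 4 * 26 / 119 = 104/119
Since Ey > 0, this is a normal good.

104/119 (normal good)


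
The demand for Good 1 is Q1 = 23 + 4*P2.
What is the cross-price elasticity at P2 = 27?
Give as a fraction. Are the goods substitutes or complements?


dQ1/dP2 = 4
At P2 = 27: Q1 = 23 + 4*27 = 131
Exy = (dQ1/dP2)(P2/Q1) = 4 * 27 / 131 = 108/131
Since Exy > 0, the goods are substitutes.

108/131 (substitutes)


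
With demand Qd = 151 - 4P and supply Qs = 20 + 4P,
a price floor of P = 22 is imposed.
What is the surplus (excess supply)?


At P = 22:
Qd = 151 - 4*22 = 63
Qs = 20 + 4*22 = 108
Surplus = Qs - Qd = 108 - 63 = 45

45


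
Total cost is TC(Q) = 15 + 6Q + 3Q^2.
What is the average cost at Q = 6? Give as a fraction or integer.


TC(6) = 15 + 6*6 + 3*6^2
TC(6) = 15 + 36 + 108 = 159
AC = TC/Q = 159/6 = 53/2

53/2


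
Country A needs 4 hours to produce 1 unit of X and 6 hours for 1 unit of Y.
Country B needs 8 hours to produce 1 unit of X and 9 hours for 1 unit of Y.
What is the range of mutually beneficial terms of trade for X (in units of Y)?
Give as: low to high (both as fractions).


Opportunity cost of X for Country A = hours_X / hours_Y = 4/6 = 2/3 units of Y
Opportunity cost of X for Country B = hours_X / hours_Y = 8/9 = 8/9 units of Y
Terms of trade must be between the two opportunity costs.
Range: 2/3 to 8/9

2/3 to 8/9


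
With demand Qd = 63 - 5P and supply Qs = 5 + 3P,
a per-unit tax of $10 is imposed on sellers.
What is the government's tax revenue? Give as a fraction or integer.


With tax on sellers, new supply: Qs' = 5 + 3(P - 10)
= 3P - 25
New equilibrium quantity:
Q_new = 8
Tax revenue = tax * Q_new = 10 * 8 = 80

80


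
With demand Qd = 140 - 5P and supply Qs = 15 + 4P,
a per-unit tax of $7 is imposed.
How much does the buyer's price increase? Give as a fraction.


With a per-unit tax, the buyer's price increase depends on relative slopes.
Supply slope: d = 4, Demand slope: b = 5
Buyer's price increase = d * tax / (b + d)
= 4 * 7 / (5 + 4)
= 28 / 9 = 28/9

28/9


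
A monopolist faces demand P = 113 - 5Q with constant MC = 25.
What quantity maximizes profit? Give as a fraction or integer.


TR = P*Q = (113 - 5Q)Q = 113Q - 5Q^2
MR = dTR/dQ = 113 - 10Q
Set MR = MC:
113 - 10Q = 25
88 = 10Q
Q* = 88/10 = 44/5

44/5


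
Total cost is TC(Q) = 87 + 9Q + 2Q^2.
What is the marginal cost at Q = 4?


MC = dTC/dQ = 9 + 2*2*Q
At Q = 4:
MC = 9 + 4*4
MC = 9 + 16 = 25

25


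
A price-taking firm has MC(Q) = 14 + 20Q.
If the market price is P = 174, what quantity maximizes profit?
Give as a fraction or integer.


In perfect competition, profit is maximized where P = MC.
174 = 14 + 20Q
160 = 20Q
Q* = 160/20 = 8

8


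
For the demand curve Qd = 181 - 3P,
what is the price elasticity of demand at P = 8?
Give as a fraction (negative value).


dQ/dP = -3
At P = 8: Q = 181 - 3*8 = 157
E = (dQ/dP)(P/Q) = (-3)(8/157) = -24/157

-24/157


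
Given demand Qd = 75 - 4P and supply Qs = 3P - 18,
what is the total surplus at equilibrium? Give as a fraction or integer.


Find equilibrium: 75 - 4P = 3P - 18
75 + 18 = 7P
P* = 93/7 = 93/7
Q* = 3*93/7 - 18 = 153/7
Inverse demand: P = 75/4 - Q/4, so P_max = 75/4
Inverse supply: P = 6 + Q/3, so P_min = 6
CS = (1/2) * 153/7 * (75/4 - 93/7) = 23409/392
PS = (1/2) * 153/7 * (93/7 - 6) = 7803/98
TS = CS + PS = 23409/392 + 7803/98 = 7803/56

7803/56


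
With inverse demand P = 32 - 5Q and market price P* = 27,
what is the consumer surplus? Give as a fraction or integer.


Maximum willingness to pay (at Q=0): P_max = 32
Quantity demanded at P* = 27:
Q* = (32 - 27)/5 = 1
CS = (1/2) * Q* * (P_max - P*)
CS = (1/2) * 1 * (32 - 27)
CS = (1/2) * 1 * 5 = 5/2

5/2


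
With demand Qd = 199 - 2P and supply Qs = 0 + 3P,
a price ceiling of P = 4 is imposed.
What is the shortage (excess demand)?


At P = 4:
Qd = 199 - 2*4 = 191
Qs = 0 + 3*4 = 12
Shortage = Qd - Qs = 191 - 12 = 179

179


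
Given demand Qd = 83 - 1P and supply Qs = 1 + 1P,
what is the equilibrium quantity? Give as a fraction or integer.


First find equilibrium price:
83 - 1P = 1 + 1P
P* = 82/2 = 41
Then substitute into demand:
Q* = 83 - 1 * 41 = 42

42


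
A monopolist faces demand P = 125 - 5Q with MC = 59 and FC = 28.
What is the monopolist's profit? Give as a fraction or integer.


MR = MC: 125 - 10Q = 59
Q* = 33/5
P* = 125 - 5*33/5 = 92
Profit = (P* - MC)*Q* - FC
= (92 - 59)*33/5 - 28
= 33*33/5 - 28
= 1089/5 - 28 = 949/5

949/5


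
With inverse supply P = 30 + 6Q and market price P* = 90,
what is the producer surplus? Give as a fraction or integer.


Minimum supply price (at Q=0): P_min = 30
Quantity supplied at P* = 90:
Q* = (90 - 30)/6 = 10
PS = (1/2) * Q* * (P* - P_min)
PS = (1/2) * 10 * (90 - 30)
PS = (1/2) * 10 * 60 = 300

300


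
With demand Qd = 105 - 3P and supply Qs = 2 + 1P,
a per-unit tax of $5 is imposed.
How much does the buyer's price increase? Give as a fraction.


With a per-unit tax, the buyer's price increase depends on relative slopes.
Supply slope: d = 1, Demand slope: b = 3
Buyer's price increase = d * tax / (b + d)
= 1 * 5 / (3 + 1)
= 5 / 4 = 5/4

5/4


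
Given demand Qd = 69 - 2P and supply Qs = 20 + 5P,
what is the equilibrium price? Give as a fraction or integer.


At equilibrium, Qd = Qs.
69 - 2P = 20 + 5P
69 - 20 = 2P + 5P
49 = 7P
P* = 49/7 = 7

7


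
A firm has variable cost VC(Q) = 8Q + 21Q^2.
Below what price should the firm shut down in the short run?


AVC(Q) = VC(Q)/Q = 8 + 21Q
AVC is increasing in Q, so minimum AVC is at Q -> 0+.
Min AVC = 8
The firm should shut down if P < 8.

8


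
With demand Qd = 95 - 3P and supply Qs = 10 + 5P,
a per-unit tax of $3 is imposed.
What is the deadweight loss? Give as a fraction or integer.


Pre-tax equilibrium quantity: Q* = 505/8
Post-tax equilibrium quantity: Q_tax = 115/2
Reduction in quantity: Q* - Q_tax = 45/8
DWL = (1/2) * tax * (Q* - Q_tax)
DWL = (1/2) * 3 * 45/8 = 135/16

135/16
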